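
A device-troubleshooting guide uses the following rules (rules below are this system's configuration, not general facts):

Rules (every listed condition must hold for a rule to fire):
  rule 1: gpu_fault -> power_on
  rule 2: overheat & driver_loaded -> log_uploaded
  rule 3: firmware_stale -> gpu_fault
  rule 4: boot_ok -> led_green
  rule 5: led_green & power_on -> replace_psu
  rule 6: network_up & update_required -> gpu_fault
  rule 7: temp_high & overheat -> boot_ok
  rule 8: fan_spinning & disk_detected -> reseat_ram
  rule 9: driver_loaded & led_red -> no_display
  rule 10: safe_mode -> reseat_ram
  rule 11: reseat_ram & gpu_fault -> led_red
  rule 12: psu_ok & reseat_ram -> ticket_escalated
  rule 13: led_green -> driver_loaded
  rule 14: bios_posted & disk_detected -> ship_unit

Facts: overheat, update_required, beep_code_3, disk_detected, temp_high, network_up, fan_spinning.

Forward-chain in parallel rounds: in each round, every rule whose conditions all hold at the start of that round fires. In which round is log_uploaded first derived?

4

Round 1 — rule 6, rule 7, rule 8, derive gpu_fault, boot_ok, reseat_ram.
Round 2 — rule 1, rule 4, rule 11, derive power_on, led_green, led_red.
Round 3 — rule 5, rule 13, derive replace_psu, driver_loaded.
Round 4 — rule 2, rule 9, derive log_uploaded, no_display.
log_uploaded first appears in round 4.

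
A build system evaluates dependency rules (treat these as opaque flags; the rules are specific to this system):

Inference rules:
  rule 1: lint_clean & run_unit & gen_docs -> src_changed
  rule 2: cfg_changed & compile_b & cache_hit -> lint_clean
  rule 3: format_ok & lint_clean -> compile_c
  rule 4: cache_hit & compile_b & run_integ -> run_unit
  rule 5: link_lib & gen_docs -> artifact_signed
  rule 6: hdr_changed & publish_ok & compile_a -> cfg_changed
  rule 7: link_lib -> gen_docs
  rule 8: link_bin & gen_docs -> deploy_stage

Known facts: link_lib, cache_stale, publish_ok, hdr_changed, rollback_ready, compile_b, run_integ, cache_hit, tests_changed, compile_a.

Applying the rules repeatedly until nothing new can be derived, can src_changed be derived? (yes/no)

yes

Round 1: rule 4 [cache_hit & compile_b & run_integ -> run_unit]; rule 6 [hdr_changed & publish_ok & compile_a -> cfg_changed]; rule 7 [link_lib -> gen_docs]. Adds run_unit, cfg_changed, gen_docs.
Round 2: rule 2 [cfg_changed & compile_b & cache_hit -> lint_clean]; rule 5 [link_lib & gen_docs -> artifact_signed]. Adds lint_clean, artifact_signed.
Round 3: rule 1 [lint_clean & run_unit & gen_docs -> src_changed]. Adds src_changed.
src_changed appears in round 3, so it is derivable.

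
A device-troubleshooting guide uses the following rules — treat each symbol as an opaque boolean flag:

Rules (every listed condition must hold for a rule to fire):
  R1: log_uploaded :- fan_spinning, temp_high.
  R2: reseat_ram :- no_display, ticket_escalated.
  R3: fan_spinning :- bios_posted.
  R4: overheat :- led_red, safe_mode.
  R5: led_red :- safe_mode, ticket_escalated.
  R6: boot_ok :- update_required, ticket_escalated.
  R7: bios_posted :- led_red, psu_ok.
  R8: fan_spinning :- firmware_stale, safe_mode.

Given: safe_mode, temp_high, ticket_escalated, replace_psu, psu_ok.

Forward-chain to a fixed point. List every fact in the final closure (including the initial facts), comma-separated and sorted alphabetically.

Round 1: R5 [led_red :- safe_mode, ticket_escalated.]. New: led_red.
Round 2: R4 [overheat :- led_red, safe_mode.]; R7 [bios_posted :- led_red, psu_ok.]. New: overheat, bios_posted.
Round 3: R3 [fan_spinning :- bios_posted.]. New: fan_spinning.
Round 4: R1 [log_uploaded :- fan_spinning, temp_high.]. New: log_uploaded.

bios_posted, fan_spinning, led_red, log_uploaded, overheat, psu_ok, replace_psu, safe_mode, temp_high, ticket_escalated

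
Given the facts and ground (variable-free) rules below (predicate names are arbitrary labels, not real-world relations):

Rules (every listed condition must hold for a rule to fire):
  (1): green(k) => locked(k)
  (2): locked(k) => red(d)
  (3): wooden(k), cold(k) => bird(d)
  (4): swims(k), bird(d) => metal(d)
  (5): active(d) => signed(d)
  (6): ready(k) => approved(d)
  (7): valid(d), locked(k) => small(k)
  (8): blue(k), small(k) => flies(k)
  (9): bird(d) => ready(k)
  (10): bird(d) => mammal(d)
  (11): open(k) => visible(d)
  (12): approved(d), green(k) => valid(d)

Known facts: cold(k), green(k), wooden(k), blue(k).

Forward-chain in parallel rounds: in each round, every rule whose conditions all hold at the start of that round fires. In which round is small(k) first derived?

5

Round 1 — (1), (3), derive locked(k), bird(d).
Round 2 — (2), (9), (10), derive red(d), ready(k), mammal(d).
Round 3 — (6), derive approved(d).
Round 4 — (12), derive valid(d).
Round 5 — (7), derive small(k).
small(k) first appears in round 5.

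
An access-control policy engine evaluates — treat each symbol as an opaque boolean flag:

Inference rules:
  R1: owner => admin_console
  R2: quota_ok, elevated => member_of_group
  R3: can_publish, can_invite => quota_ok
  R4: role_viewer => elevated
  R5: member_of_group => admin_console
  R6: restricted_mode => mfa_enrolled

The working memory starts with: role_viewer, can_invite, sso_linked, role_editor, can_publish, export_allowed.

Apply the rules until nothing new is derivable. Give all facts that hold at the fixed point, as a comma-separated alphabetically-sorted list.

Round 1 — R3, R4, derive quota_ok, elevated.
Round 2 — R2, derive member_of_group.
Round 3 — R5, derive admin_console.

admin_console, can_invite, can_publish, elevated, export_allowed, member_of_group, quota_ok, role_editor, role_viewer, sso_linked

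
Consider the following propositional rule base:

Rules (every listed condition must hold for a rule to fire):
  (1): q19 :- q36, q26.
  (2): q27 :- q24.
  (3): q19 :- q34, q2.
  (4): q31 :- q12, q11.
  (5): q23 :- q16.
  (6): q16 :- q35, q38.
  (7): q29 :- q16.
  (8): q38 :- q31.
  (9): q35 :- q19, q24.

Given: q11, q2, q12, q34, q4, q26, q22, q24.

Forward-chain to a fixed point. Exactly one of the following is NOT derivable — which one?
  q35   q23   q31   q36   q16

q36

Round 1 — (2), (3), (4), derive q27, q19, q31.
Round 2 — (8), (9), derive q38, q35.
Round 3 — (6), derive q16.
Round 4 — (5), (7), derive q23, q29.
Derived: q16 (round 3), q23 (round 4), q31 (round 1), q35 (round 2). q36 never appears in any round.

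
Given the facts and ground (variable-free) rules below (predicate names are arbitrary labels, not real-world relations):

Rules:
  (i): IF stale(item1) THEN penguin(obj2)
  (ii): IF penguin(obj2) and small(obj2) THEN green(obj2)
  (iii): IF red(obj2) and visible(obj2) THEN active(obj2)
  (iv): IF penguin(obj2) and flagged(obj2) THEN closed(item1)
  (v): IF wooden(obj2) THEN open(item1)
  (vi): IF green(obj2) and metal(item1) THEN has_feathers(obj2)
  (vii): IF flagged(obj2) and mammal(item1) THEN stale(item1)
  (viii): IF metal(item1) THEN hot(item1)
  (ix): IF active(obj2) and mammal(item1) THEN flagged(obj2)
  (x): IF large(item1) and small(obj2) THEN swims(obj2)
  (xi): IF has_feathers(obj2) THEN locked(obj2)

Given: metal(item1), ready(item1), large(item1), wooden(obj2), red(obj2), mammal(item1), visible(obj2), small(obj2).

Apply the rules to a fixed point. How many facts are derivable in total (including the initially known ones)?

19

Round 1: (iii) [IF red(obj2) and visible(obj2) THEN active(obj2)]; (v) [IF wooden(obj2) THEN open(item1)]; (viii) [IF metal(item1) THEN hot(item1)]; (x) [IF large(item1) and small(obj2) THEN swims(obj2)]. Adds active(obj2), open(item1), hot(item1), swims(obj2).
Round 2: (ix) [IF active(obj2) and mammal(item1) THEN flagged(obj2)]. Adds flagged(obj2).
Round 3: (vii) [IF flagged(obj2) and mammal(item1) THEN stale(item1)]. Adds stale(item1).
Round 4: (i) [IF stale(item1) THEN penguin(obj2)]. Adds penguin(obj2).
Round 5: (ii) [IF penguin(obj2) and small(obj2) THEN green(obj2)]; (iv) [IF penguin(obj2) and flagged(obj2) THEN closed(item1)]. Adds green(obj2), closed(item1).
Round 6: (vi) [IF green(obj2) and metal(item1) THEN has_feathers(obj2)]. Adds has_feathers(obj2).
Round 7: (xi) [IF has_feathers(obj2) THEN locked(obj2)]. Adds locked(obj2).
Closure: {active(obj2), closed(item1), flagged(obj2), green(obj2), has_feathers(obj2), hot(item1), large(item1), locked(obj2), mammal(item1), metal(item1), open(item1), penguin(obj2), ready(item1), red(obj2), small(obj2), stale(item1), swims(obj2), visible(obj2), wooden(obj2)} — 19 facts.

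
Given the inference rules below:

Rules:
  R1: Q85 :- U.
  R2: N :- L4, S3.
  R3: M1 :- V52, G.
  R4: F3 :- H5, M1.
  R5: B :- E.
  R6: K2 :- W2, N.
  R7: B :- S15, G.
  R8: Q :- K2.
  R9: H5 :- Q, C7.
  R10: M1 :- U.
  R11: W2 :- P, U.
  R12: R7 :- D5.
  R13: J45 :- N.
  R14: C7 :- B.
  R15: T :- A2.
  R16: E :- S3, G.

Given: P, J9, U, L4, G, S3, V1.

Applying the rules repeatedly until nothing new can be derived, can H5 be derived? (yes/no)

yes

[1] R1 [Q85 :- U.]; R2 [N :- L4, S3.]; R10 [M1 :- U.]; R11 [W2 :- P, U.]; R16 [E :- S3, G.]. ⇒ new: Q85, N, M1, W2, E.
[2] R5 [B :- E.]; R6 [K2 :- W2, N.]; R13 [J45 :- N.]. ⇒ new: B, K2, J45.
[3] R8 [Q :- K2.]; R14 [C7 :- B.]. ⇒ new: Q, C7.
[4] R9 [H5 :- Q, C7.]. ⇒ new: H5.
[5] R4 [F3 :- H5, M1.]. ⇒ new: F3.
H5 appears in round 4, so it is derivable.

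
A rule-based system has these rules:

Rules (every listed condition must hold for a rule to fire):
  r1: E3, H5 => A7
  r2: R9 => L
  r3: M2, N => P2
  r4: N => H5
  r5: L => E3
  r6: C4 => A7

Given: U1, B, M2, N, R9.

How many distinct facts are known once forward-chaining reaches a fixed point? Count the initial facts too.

Round 1 fires r2, r3, r4, giving L, P2, H5.
Round 2 fires r5, giving E3.
Round 3 fires r1, giving A7.
Closure: {A7, B, E3, H5, L, M2, N, P2, R9, U1} — 10 facts.

10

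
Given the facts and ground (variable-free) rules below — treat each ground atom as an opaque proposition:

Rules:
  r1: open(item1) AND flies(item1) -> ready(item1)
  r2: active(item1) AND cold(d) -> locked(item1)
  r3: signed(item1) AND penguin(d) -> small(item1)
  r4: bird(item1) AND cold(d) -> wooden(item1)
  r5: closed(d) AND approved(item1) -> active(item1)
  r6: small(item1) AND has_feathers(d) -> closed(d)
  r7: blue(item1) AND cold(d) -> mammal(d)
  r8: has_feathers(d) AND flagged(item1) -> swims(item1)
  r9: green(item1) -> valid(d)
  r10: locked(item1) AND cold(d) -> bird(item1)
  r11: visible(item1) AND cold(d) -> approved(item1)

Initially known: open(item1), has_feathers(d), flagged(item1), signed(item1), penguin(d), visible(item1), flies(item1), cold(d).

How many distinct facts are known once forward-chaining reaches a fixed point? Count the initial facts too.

17

Round 1: r1 [open(item1) AND flies(item1) -> ready(item1)]; r3 [signed(item1) AND penguin(d) -> small(item1)]; r8 [has_feathers(d) AND flagged(item1) -> swims(item1)]; r11 [visible(item1) AND cold(d) -> approved(item1)]. Adds ready(item1), small(item1), swims(item1), approved(item1).
Round 2: r6 [small(item1) AND has_feathers(d) -> closed(d)]. Adds closed(d).
Round 3: r5 [closed(d) AND approved(item1) -> active(item1)]. Adds active(item1).
Round 4: r2 [active(item1) AND cold(d) -> locked(item1)]. Adds locked(item1).
Round 5: r10 [locked(item1) AND cold(d) -> bird(item1)]. Adds bird(item1).
Round 6: r4 [bird(item1) AND cold(d) -> wooden(item1)]. Adds wooden(item1).
Closure: {active(item1), approved(item1), bird(item1), closed(d), cold(d), flagged(item1), flies(item1), has_feathers(d), locked(item1), open(item1), penguin(d), ready(item1), signed(item1), small(item1), swims(item1), visible(item1), wooden(item1)} — 17 facts.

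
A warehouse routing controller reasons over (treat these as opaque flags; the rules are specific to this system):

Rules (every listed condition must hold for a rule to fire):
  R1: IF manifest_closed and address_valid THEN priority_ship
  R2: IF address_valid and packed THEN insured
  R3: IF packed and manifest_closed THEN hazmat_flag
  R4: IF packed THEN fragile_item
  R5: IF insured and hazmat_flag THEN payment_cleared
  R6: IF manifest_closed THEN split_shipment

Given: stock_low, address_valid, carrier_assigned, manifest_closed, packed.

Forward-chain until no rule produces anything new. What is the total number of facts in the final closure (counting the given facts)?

Round 1 — R1, R2, R3, R4, R6, derive priority_ship, insured, hazmat_flag, fragile_item, split_shipment.
Round 2 — R5, derive payment_cleared.
Closure: {address_valid, carrier_assigned, fragile_item, hazmat_flag, insured, manifest_closed, packed, payment_cleared, priority_ship, split_shipment, stock_low} — 11 facts.

11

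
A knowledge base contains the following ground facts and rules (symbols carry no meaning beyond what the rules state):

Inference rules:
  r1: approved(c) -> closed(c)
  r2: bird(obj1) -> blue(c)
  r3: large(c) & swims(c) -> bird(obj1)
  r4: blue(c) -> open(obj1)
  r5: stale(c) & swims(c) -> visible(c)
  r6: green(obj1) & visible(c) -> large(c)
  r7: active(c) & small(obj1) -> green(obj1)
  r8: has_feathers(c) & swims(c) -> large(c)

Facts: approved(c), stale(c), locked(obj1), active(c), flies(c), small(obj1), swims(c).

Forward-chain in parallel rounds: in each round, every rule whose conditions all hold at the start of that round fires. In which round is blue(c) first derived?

4

Round 1: r1 [approved(c) -> closed(c)]; r5 [stale(c) & swims(c) -> visible(c)]; r7 [active(c) & small(obj1) -> green(obj1)]. Adds closed(c), visible(c), green(obj1).
Round 2: r6 [green(obj1) & visible(c) -> large(c)]. Adds large(c).
Round 3: r3 [large(c) & swims(c) -> bird(obj1)]. Adds bird(obj1).
Round 4: r2 [bird(obj1) -> blue(c)]. Adds blue(c).
blue(c) first appears in round 4.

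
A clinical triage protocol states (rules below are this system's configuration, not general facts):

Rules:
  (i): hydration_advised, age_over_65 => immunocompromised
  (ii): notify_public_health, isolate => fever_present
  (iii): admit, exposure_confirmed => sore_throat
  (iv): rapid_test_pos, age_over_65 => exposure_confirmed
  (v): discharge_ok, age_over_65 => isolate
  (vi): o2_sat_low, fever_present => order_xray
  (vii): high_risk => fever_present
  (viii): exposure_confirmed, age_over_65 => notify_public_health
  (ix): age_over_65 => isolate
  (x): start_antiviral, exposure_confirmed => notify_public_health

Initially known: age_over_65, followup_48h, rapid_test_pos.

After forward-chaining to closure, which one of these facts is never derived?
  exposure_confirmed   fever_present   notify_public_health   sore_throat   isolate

Round 1 fires (iv), (ix), giving exposure_confirmed, isolate.
Round 2 fires (viii), giving notify_public_health.
Round 3 fires (ii), giving fever_present.
Derived: notify_public_health (round 2), fever_present (round 3), exposure_confirmed (round 1), isolate (round 1). sore_throat never appears in any round.

sore_throat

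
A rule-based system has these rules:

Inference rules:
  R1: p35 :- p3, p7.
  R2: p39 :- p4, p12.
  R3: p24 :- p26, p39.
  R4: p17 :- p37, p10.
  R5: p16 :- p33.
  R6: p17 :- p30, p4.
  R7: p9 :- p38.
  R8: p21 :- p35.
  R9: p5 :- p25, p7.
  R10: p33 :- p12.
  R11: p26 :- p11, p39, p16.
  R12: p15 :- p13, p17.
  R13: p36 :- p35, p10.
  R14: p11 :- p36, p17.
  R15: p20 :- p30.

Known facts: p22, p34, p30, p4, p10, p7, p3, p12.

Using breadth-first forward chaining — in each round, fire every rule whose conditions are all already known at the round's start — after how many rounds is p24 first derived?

5

[1] R1 [p35 :- p3, p7.]; R2 [p39 :- p4, p12.]; R6 [p17 :- p30, p4.]; R10 [p33 :- p12.]; R15 [p20 :- p30.]. ⇒ new: p35, p39, p17, p33, p20.
[2] R5 [p16 :- p33.]; R8 [p21 :- p35.]; R13 [p36 :- p35, p10.]. ⇒ new: p16, p21, p36.
[3] R14 [p11 :- p36, p17.]. ⇒ new: p11.
[4] R11 [p26 :- p11, p39, p16.]. ⇒ new: p26.
[5] R3 [p24 :- p26, p39.]. ⇒ new: p24.
p24 first appears in round 5.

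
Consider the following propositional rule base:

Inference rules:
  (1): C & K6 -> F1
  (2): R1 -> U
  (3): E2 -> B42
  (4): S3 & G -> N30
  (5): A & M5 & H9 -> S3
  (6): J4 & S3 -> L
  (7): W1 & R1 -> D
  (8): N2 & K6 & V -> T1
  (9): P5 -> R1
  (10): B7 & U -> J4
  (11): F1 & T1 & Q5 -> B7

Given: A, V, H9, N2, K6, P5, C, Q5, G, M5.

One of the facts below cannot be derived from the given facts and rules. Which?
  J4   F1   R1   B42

[1] (1) [C & K6 -> F1]; (5) [A & M5 & H9 -> S3]; (8) [N2 & K6 & V -> T1]; (9) [P5 -> R1]. ⇒ new: F1, S3, T1, R1.
[2] (2) [R1 -> U]; (4) [S3 & G -> N30]; (11) [F1 & T1 & Q5 -> B7]. ⇒ new: U, N30, B7.
[3] (10) [B7 & U -> J4]. ⇒ new: J4.
[4] (6) [J4 & S3 -> L]. ⇒ new: L.
Derived: F1 (round 1), R1 (round 1), J4 (round 3). B42 never appears in any round.

B42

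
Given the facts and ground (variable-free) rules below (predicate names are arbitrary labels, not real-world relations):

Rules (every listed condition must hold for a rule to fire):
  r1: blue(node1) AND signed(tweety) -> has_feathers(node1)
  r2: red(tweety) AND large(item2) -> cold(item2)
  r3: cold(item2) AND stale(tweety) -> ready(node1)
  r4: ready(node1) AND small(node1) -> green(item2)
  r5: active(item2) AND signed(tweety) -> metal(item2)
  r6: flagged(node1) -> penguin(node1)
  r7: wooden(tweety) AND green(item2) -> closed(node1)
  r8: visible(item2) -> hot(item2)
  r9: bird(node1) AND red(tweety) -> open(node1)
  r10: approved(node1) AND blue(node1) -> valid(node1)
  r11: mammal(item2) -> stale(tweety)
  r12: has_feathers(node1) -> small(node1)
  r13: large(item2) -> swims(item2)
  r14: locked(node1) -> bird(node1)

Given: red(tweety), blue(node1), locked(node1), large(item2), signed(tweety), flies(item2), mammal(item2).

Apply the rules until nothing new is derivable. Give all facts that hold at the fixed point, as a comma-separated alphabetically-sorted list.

bird(node1), blue(node1), cold(item2), flies(item2), green(item2), has_feathers(node1), large(item2), locked(node1), mammal(item2), open(node1), ready(node1), red(tweety), signed(tweety), small(node1), stale(tweety), swims(item2)

Round 1 — r1, r2, r11, r13, r14, derive has_feathers(node1), cold(item2), stale(tweety), swims(item2), bird(node1).
Round 2 — r3, r9, r12, derive ready(node1), open(node1), small(node1).
Round 3 — r4, derive green(item2).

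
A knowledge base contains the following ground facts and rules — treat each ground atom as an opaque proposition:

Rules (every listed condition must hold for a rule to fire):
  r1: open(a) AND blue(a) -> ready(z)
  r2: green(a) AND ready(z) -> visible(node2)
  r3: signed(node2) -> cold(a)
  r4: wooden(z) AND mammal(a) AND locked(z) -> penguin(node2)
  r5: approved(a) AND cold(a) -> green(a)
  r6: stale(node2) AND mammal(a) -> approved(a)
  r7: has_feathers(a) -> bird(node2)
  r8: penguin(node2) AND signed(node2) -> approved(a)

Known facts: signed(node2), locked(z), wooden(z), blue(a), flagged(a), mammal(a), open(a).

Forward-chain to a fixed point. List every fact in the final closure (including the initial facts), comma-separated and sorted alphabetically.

Round 1 fires r1, r3, r4, giving ready(z), cold(a), penguin(node2).
Round 2 fires r8, giving approved(a).
Round 3 fires r5, giving green(a).
Round 4 fires r2, giving visible(node2).

approved(a), blue(a), cold(a), flagged(a), green(a), locked(z), mammal(a), open(a), penguin(node2), ready(z), signed(node2), visible(node2), wooden(z)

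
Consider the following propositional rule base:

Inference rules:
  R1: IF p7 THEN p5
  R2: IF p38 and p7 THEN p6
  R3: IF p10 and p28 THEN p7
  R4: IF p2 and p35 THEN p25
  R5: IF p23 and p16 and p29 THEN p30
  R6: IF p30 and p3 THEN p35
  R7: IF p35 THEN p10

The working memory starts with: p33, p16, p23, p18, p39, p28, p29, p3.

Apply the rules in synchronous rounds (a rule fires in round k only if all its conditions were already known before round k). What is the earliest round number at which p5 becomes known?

Round 1 — R5, derive p30.
Round 2 — R6, derive p35.
Round 3 — R7, derive p10.
Round 4 — R3, derive p7.
Round 5 — R1, derive p5.
p5 first appears in round 5.

5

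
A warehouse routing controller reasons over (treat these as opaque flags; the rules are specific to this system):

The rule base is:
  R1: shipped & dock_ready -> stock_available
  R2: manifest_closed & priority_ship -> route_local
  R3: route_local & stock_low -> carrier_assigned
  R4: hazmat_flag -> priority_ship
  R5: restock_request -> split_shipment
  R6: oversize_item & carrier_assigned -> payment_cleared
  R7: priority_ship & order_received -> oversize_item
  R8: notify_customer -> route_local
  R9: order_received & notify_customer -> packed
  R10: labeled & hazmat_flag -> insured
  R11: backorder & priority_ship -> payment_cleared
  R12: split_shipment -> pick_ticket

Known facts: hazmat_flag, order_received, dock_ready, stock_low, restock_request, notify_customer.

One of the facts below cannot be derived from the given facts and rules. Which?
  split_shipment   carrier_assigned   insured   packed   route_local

insured

Round 1 fires R4, R5, R8, R9, giving priority_ship, split_shipment, route_local, packed.
Round 2 fires R3, R7, R12, giving carrier_assigned, oversize_item, pick_ticket.
Round 3 fires R6, giving payment_cleared.
Derived: route_local (round 1), split_shipment (round 1), carrier_assigned (round 2), packed (round 1). insured never appears in any round.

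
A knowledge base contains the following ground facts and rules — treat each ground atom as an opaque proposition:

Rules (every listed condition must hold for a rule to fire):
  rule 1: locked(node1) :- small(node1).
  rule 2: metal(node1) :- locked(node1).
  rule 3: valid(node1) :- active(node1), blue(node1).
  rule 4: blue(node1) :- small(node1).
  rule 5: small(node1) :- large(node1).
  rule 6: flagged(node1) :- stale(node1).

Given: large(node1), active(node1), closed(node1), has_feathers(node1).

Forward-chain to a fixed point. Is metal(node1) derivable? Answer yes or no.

Round 1 fires rule 5, giving small(node1).
Round 2 fires rule 1, rule 4, giving locked(node1), blue(node1).
Round 3 fires rule 2, rule 3, giving metal(node1), valid(node1).
metal(node1) appears in round 3, so it is derivable.

yes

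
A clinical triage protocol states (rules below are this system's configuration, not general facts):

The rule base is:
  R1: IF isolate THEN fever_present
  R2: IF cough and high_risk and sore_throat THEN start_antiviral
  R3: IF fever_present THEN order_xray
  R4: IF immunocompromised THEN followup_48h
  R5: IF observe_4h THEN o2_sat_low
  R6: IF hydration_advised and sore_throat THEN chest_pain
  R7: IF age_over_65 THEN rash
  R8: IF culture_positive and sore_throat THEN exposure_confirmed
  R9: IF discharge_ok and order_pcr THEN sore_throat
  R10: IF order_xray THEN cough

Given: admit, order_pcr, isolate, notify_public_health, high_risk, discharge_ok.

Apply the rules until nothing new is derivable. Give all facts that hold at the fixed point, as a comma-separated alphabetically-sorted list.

Round 1: R1 [IF isolate THEN fever_present]; R9 [IF discharge_ok and order_pcr THEN sore_throat]. New: fever_present, sore_throat.
Round 2: R3 [IF fever_present THEN order_xray]. New: order_xray.
Round 3: R10 [IF order_xray THEN cough]. New: cough.
Round 4: R2 [IF cough and high_risk and sore_throat THEN start_antiviral]. New: start_antiviral.

admit, cough, discharge_ok, fever_present, high_risk, isolate, notify_public_health, order_pcr, order_xray, sore_throat, start_antiviral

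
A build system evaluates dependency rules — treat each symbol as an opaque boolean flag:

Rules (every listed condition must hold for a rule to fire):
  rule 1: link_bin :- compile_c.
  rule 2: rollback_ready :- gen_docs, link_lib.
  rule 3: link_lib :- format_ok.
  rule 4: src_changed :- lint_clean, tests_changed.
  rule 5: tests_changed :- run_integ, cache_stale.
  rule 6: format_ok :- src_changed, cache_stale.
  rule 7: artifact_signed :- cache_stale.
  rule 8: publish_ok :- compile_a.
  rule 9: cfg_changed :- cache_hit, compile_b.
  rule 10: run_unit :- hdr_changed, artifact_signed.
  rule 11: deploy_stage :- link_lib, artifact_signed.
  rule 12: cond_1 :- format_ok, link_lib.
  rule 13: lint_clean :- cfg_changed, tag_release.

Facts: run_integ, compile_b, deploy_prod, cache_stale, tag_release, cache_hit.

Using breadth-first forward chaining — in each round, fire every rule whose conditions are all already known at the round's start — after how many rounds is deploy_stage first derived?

Round 1 fires rule 5, rule 7, rule 9, giving tests_changed, artifact_signed, cfg_changed.
Round 2 fires rule 13, giving lint_clean.
Round 3 fires rule 4, giving src_changed.
Round 4 fires rule 6, giving format_ok.
Round 5 fires rule 3, giving link_lib.
Round 6 fires rule 11, rule 12, giving deploy_stage, cond_1.
deploy_stage first appears in round 6.

6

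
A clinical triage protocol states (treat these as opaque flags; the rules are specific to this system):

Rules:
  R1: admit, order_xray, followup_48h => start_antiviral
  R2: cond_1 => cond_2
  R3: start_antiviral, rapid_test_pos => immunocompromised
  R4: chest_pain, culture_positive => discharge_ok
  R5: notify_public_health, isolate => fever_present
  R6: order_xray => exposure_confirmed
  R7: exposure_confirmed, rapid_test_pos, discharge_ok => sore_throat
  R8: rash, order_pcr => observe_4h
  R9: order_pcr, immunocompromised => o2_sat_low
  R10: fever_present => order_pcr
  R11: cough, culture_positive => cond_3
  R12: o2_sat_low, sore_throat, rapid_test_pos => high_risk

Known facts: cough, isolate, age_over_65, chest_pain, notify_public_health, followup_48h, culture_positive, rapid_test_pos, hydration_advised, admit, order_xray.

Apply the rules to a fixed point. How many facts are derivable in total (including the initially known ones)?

21

[1] R1 [admit, order_xray, followup_48h => start_antiviral]; R4 [chest_pain, culture_positive => discharge_ok]; R5 [notify_public_health, isolate => fever_present]; R6 [order_xray => exposure_confirmed]; R11 [cough, culture_positive => cond_3]. ⇒ new: start_antiviral, discharge_ok, fever_present, exposure_confirmed, cond_3.
[2] R3 [start_antiviral, rapid_test_pos => immunocompromised]; R7 [exposure_confirmed, rapid_test_pos, discharge_ok => sore_throat]; R10 [fever_present => order_pcr]. ⇒ new: immunocompromised, sore_throat, order_pcr.
[3] R9 [order_pcr, immunocompromised => o2_sat_low]. ⇒ new: o2_sat_low.
[4] R12 [o2_sat_low, sore_throat, rapid_test_pos => high_risk]. ⇒ new: high_risk.
Closure: {admit, age_over_65, chest_pain, cond_3, cough, culture_positive, discharge_ok, exposure_confirmed, fever_present, followup_48h, high_risk, hydration_advised, immunocompromised, isolate, notify_public_health, o2_sat_low, order_pcr, order_xray, rapid_test_pos, sore_throat, start_antiviral} — 21 facts.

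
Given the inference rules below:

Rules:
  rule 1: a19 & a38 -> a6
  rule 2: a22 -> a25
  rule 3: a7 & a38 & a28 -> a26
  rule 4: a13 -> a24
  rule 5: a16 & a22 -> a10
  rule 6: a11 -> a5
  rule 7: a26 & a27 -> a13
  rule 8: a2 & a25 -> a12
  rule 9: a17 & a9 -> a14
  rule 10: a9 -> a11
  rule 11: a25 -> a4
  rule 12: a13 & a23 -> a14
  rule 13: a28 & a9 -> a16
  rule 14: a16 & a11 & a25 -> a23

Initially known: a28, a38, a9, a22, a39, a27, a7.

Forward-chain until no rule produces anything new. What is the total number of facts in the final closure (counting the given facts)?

Round 1 — rule 2, rule 3, rule 10, rule 13, derive a25, a26, a11, a16.
Round 2 — rule 5, rule 6, rule 7, rule 11, rule 14, derive a10, a5, a13, a4, a23.
Round 3 — rule 4, rule 12, derive a24, a14.
Closure: {a10, a11, a13, a14, a16, a22, a23, a24, a25, a26, a27, a28, a38, a39, a4, a5, a7, a9} — 18 facts.

18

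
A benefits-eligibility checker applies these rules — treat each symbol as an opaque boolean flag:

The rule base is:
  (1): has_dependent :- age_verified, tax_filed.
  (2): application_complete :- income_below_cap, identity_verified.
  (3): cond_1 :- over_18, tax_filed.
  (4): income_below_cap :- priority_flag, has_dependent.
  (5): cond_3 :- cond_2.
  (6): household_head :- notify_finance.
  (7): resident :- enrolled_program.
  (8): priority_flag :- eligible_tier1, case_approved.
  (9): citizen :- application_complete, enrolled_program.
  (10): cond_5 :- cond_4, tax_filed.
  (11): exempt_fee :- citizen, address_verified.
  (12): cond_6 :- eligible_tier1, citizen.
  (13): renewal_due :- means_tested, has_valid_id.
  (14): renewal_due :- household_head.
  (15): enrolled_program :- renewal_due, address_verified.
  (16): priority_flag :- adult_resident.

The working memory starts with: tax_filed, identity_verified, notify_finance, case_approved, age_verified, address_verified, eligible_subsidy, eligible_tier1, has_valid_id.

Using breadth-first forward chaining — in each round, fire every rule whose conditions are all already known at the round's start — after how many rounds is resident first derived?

[1] (1) [has_dependent :- age_verified, tax_filed.]; (6) [household_head :- notify_finance.]; (8) [priority_flag :- eligible_tier1, case_approved.]. ⇒ new: has_dependent, household_head, priority_flag.
[2] (4) [income_below_cap :- priority_flag, has_dependent.]; (14) [renewal_due :- household_head.]. ⇒ new: income_below_cap, renewal_due.
[3] (2) [application_complete :- income_below_cap, identity_verified.]; (15) [enrolled_program :- renewal_due, address_verified.]. ⇒ new: application_complete, enrolled_program.
[4] (7) [resident :- enrolled_program.]; (9) [citizen :- application_complete, enrolled_program.]. ⇒ new: resident, citizen.
resident first appears in round 4.

4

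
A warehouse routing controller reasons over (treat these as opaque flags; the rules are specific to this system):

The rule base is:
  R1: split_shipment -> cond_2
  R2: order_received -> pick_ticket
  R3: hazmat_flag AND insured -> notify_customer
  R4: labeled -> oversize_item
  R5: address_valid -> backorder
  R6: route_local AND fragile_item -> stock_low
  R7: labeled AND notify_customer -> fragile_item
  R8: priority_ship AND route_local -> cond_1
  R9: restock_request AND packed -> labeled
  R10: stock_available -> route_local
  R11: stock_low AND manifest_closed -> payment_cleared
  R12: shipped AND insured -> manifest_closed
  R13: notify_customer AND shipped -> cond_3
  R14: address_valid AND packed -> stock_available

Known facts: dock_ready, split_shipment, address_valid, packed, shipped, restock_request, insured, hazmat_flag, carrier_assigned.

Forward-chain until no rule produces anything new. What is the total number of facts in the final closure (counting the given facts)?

21

[1] R1 [split_shipment -> cond_2]; R3 [hazmat_flag AND insured -> notify_customer]; R5 [address_valid -> backorder]; R9 [restock_request AND packed -> labeled]; R12 [shipped AND insured -> manifest_closed]; R14 [address_valid AND packed -> stock_available]. ⇒ new: cond_2, notify_customer, backorder, labeled, manifest_closed, stock_available.
[2] R4 [labeled -> oversize_item]; R7 [labeled AND notify_customer -> fragile_item]; R10 [stock_available -> route_local]; R13 [notify_customer AND shipped -> cond_3]. ⇒ new: oversize_item, fragile_item, route_local, cond_3.
[3] R6 [route_local AND fragile_item -> stock_low]. ⇒ new: stock_low.
[4] R11 [stock_low AND manifest_closed -> payment_cleared]. ⇒ new: payment_cleared.
Closure: {address_valid, backorder, carrier_assigned, cond_2, cond_3, dock_ready, fragile_item, hazmat_flag, insured, labeled, manifest_closed, notify_customer, oversize_item, packed, payment_cleared, restock_request, route_local, shipped, split_shipment, stock_available, stock_low} — 21 facts.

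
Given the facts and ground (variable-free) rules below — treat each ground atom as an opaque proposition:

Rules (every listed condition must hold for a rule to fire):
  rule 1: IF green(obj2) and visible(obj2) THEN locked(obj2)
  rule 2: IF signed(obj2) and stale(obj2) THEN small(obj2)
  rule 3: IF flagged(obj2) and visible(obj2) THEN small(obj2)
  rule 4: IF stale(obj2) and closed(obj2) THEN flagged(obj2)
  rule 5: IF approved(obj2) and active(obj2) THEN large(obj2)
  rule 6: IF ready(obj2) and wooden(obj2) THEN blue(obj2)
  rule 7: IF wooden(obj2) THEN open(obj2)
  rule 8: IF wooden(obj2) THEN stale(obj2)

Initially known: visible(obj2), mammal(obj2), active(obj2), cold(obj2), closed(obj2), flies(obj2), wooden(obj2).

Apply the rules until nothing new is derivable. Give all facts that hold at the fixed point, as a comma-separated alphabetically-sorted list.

active(obj2), closed(obj2), cold(obj2), flagged(obj2), flies(obj2), mammal(obj2), open(obj2), small(obj2), stale(obj2), visible(obj2), wooden(obj2)

Round 1: rule 7 [IF wooden(obj2) THEN open(obj2)]; rule 8 [IF wooden(obj2) THEN stale(obj2)]. New: open(obj2), stale(obj2).
Round 2: rule 4 [IF stale(obj2) and closed(obj2) THEN flagged(obj2)]. New: flagged(obj2).
Round 3: rule 3 [IF flagged(obj2) and visible(obj2) THEN small(obj2)]. New: small(obj2).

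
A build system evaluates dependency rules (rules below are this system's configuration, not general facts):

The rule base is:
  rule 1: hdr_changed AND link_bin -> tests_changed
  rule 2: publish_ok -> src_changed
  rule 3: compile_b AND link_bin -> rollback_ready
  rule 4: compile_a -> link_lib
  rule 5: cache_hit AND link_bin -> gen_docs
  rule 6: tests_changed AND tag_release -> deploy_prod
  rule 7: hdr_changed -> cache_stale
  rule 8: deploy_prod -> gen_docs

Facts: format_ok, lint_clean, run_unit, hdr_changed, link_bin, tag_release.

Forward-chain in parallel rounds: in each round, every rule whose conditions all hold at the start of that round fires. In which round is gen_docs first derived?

Round 1 — rule 1, rule 7, derive tests_changed, cache_stale.
Round 2 — rule 6, derive deploy_prod.
Round 3 — rule 8, derive gen_docs.
gen_docs first appears in round 3.

3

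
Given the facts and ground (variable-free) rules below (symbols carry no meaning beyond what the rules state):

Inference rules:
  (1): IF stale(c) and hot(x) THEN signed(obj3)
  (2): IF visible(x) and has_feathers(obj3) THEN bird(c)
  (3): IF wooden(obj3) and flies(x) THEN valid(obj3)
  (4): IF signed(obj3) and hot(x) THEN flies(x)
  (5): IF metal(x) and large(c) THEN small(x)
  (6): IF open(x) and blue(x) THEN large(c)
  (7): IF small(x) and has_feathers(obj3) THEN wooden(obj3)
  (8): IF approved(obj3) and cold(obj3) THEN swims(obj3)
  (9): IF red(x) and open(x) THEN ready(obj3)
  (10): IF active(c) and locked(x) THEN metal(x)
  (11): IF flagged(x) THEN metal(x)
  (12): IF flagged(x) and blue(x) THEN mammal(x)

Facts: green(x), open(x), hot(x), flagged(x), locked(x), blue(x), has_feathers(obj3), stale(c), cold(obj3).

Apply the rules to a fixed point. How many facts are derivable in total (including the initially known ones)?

[1] (1) [IF stale(c) and hot(x) THEN signed(obj3)]; (6) [IF open(x) and blue(x) THEN large(c)]; (11) [IF flagged(x) THEN metal(x)]; (12) [IF flagged(x) and blue(x) THEN mammal(x)]. ⇒ new: signed(obj3), large(c), metal(x), mammal(x).
[2] (4) [IF signed(obj3) and hot(x) THEN flies(x)]; (5) [IF metal(x) and large(c) THEN small(x)]. ⇒ new: flies(x), small(x).
[3] (7) [IF small(x) and has_feathers(obj3) THEN wooden(obj3)]. ⇒ new: wooden(obj3).
[4] (3) [IF wooden(obj3) and flies(x) THEN valid(obj3)]. ⇒ new: valid(obj3).
Closure: {blue(x), cold(obj3), flagged(x), flies(x), green(x), has_feathers(obj3), hot(x), large(c), locked(x), mammal(x), metal(x), open(x), signed(obj3), small(x), stale(c), valid(obj3), wooden(obj3)} — 17 facts.

17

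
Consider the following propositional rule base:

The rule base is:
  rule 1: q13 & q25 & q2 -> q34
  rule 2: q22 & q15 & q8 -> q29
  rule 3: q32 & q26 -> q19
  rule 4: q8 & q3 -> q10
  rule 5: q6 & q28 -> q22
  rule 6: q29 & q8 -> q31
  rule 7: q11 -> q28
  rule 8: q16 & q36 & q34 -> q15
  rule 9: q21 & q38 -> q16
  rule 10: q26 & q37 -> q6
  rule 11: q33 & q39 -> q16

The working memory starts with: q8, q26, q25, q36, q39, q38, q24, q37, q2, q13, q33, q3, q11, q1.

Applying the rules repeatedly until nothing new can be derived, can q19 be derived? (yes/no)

no

Round 1: rule 1 [q13 & q25 & q2 -> q34]; rule 4 [q8 & q3 -> q10]; rule 7 [q11 -> q28]; rule 10 [q26 & q37 -> q6]; rule 11 [q33 & q39 -> q16]. New: q34, q10, q28, q6, q16.
Round 2: rule 5 [q6 & q28 -> q22]; rule 8 [q16 & q36 & q34 -> q15]. New: q22, q15.
Round 3: rule 2 [q22 & q15 & q8 -> q29]. New: q29.
Round 4: rule 6 [q29 & q8 -> q31]. New: q31.
Fixed point reached. q19 is concluded only by rule 3; rule 3 needs q32 (never derived).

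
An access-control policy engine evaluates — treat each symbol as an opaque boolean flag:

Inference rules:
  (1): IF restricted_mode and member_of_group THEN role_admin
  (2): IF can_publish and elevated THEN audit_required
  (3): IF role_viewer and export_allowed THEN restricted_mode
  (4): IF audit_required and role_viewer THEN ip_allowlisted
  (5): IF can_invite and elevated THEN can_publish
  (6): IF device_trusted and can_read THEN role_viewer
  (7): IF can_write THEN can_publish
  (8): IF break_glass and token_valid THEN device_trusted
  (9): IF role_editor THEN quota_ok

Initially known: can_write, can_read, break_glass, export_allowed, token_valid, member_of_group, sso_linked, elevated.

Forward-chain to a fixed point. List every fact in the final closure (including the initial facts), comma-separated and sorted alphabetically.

audit_required, break_glass, can_publish, can_read, can_write, device_trusted, elevated, export_allowed, ip_allowlisted, member_of_group, restricted_mode, role_admin, role_viewer, sso_linked, token_valid

Round 1: (7) [IF can_write THEN can_publish]; (8) [IF break_glass and token_valid THEN device_trusted]. Adds can_publish, device_trusted.
Round 2: (2) [IF can_publish and elevated THEN audit_required]; (6) [IF device_trusted and can_read THEN role_viewer]. Adds audit_required, role_viewer.
Round 3: (3) [IF role_viewer and export_allowed THEN restricted_mode]; (4) [IF audit_required and role_viewer THEN ip_allowlisted]. Adds restricted_mode, ip_allowlisted.
Round 4: (1) [IF restricted_mode and member_of_group THEN role_admin]. Adds role_admin.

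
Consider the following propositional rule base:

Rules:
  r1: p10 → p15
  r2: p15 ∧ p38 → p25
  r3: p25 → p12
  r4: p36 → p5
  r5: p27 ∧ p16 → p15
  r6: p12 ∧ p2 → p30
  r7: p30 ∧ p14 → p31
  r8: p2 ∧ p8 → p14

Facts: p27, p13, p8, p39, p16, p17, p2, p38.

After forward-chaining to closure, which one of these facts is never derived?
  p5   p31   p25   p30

Round 1 — r5, r8, derive p15, p14.
Round 2 — r2, derive p25.
Round 3 — r3, derive p12.
Round 4 — r6, derive p30.
Round 5 — r7, derive p31.
Derived: p30 (round 4), p31 (round 5), p25 (round 2). p5 never appears in any round.

p5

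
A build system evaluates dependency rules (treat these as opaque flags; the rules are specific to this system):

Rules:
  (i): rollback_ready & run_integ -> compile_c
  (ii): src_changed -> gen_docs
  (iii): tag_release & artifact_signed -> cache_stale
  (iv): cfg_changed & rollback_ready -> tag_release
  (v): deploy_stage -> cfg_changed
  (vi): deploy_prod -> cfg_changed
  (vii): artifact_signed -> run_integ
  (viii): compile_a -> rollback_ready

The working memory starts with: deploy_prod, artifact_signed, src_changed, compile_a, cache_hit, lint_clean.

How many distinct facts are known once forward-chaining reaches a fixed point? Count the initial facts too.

Round 1: (ii) [src_changed -> gen_docs]; (vi) [deploy_prod -> cfg_changed]; (vii) [artifact_signed -> run_integ]; (viii) [compile_a -> rollback_ready]. New: gen_docs, cfg_changed, run_integ, rollback_ready.
Round 2: (i) [rollback_ready & run_integ -> compile_c]; (iv) [cfg_changed & rollback_ready -> tag_release]. New: compile_c, tag_release.
Round 3: (iii) [tag_release & artifact_signed -> cache_stale]. New: cache_stale.
Closure: {artifact_signed, cache_hit, cache_stale, cfg_changed, compile_a, compile_c, deploy_prod, gen_docs, lint_clean, rollback_ready, run_integ, src_changed, tag_release} — 13 facts.

13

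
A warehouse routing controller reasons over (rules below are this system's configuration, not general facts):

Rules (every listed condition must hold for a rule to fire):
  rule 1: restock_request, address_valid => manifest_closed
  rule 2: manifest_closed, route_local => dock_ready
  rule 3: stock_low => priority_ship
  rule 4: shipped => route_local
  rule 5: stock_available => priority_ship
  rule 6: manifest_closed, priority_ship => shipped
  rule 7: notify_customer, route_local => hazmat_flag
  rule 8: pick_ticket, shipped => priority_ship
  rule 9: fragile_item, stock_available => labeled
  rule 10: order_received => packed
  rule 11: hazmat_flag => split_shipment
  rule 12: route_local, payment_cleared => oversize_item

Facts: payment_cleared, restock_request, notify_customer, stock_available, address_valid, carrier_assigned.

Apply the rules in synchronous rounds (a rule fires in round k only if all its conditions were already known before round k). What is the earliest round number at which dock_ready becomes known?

4

[1] rule 1 [restock_request, address_valid => manifest_closed]; rule 5 [stock_available => priority_ship]. ⇒ new: manifest_closed, priority_ship.
[2] rule 6 [manifest_closed, priority_ship => shipped]. ⇒ new: shipped.
[3] rule 4 [shipped => route_local]. ⇒ new: route_local.
[4] rule 2 [manifest_closed, route_local => dock_ready]; rule 7 [notify_customer, route_local => hazmat_flag]; rule 12 [route_local, payment_cleared => oversize_item]. ⇒ new: dock_ready, hazmat_flag, oversize_item.
dock_ready first appears in round 4.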